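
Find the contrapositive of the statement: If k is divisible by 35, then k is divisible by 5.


Original: If k is divisible by 35, then k is divisible by 5
Contrapositive: If ¬Q, then ¬P
Negate Q: not (k is divisible by 5)
Negate P: not (k is divisible by 35)

If not (k is divisible by 5), then not (k is divisible by 35).


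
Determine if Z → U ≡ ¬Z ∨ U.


Expression 1: Z → U
Expression 2: ¬Z ∨ U
Truth table (Z U | Expr1 Expr2):
  T T |   T     T
  T F |   F     F
  F T |   T     T
  F F |   T     T
All 4 rows agree, so the expressions are logically equivalent.

Yes


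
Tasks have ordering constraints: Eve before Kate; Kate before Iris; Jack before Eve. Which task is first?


Constraints: Eve before Kate; Kate before Iris; Jack before Eve
The first task can have nothing scheduled before it, so it must never appear on the right of a 'before'.
Tasks appearing after some 'before': Kate, Iris, Eve.
The only task not in that list is Jack → it is first.

Jack


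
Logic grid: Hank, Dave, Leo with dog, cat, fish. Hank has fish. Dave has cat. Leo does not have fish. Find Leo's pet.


From clues:
  Hank → fish
  Dave → cat
By elimination, Leo gets the remaining.

dog


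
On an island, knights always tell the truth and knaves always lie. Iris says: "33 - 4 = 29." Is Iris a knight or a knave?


Statement: "33 - 4 = 29."
Actual: 33 - 4 = 29
Claimed: 29
Statement is TRUE → Iris tells the truth → Knight

Knight


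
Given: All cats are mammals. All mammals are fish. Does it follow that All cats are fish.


Premise 1: All cats are mammals.
Premise 2: All mammals are fish.
Conclusion: All cats are fish.
Barbara syllogism (AAA-1): All A are B, All B are C → All A are C.
Middle term (mammals) distributed in premise 2.

Valid


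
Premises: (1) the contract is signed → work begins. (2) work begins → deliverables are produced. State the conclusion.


Hypothetical syllogism: P → Q, Q → R ⊢ P → R
Premise 1: the contract is signed → work begins
Premise 2: work begins → deliverables are produced
Chain the implications: the middle term (work begins) links the two.
Conclusion: If the contract is signed, then deliverables are produced.

If the contract is signed, then deliverables are produced.


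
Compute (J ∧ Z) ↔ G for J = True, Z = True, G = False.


J = True, Z = True, G = False
Step 1: J ∧ Z = True AND True = True
Step 2: (True) ↔ G: true when both sides have same truth value.
Result: True ↔ False = False

False


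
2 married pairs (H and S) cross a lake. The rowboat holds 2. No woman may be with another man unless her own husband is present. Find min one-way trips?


Label couples H and S.
1. WH+WS → (far: WH,WS; near: HH,HS)
2. WH ←   (far: WS; near: HH,HS,WH)
3. HH+HS → (far: HH,HS,WS; near: WH)
4. HH ←   (far: HS,WS; near: HH,WH)  — HH returns, since WH is alone on near bank
5. HH+WH → (far: all four; near: empty)
Every state respects the constraint.
Minimum trips = 5

5


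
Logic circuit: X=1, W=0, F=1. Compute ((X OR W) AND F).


X OR W = 1|0 = 1
1 AND 1 = 1

1


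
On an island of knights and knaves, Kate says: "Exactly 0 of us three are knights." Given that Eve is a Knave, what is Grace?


Kate claims exactly 0 knights among Kate, Eve, Grace.
Given: Eve is a Knave.

Case 1: Kate is a Knight (tells truth)
  Then exactly 0 of the three are knights.
  Counting Kate, Eve: 1 knight(s) so far. Need -1 more → impossible.
Case 2: Kate is a Knave (lies)
  Then the count is NOT 0.
  If Grace = Knave, count = 0 = 0 → claim would be true, contradicts lie.
  If Grace = Knight, count = 1 ≠ 0 → lie confirmed ✓

Grace is a Knight.

Knight


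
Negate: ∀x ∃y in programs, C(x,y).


Original: ∀x ∃y C(x,y)
Rule: ¬∀→∃, ¬∃→∀, negate predicate.
Negation: ∃x ∀y ¬C(x,y)

∃x ∀y ¬C(x,y)


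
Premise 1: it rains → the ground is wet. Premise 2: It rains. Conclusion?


Modus ponens: P → Q, P ⊢ Q
P: it rains
Q: the ground is wet
We have P → Q and P is true.
By modus ponens, Q must be true.

The ground is wet


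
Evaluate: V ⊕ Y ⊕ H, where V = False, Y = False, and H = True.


V = False, Y = False, H = True
Step 1: V ⊕ Y = False XOR False = False
Step 2: False ⊕ H = False XOR True = True
XOR is true when an odd number of operands are true.

True


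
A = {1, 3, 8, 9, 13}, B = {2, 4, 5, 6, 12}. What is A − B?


A = {1, 3, 8, 9, 13}
B = {2, 4, 5, 6, 12}
Operation: difference A − B
In A but not B: 1, 3, 8, 9, 13

{1, 3, 8, 9, 13}


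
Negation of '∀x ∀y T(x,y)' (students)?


Original: ∀x ∀y T(x,y)
Rule: ¬∀→∃, ¬∃→∀, negate predicate.
Negation: ∃x ∃y ¬T(x,y)

∃x ∃y ¬T(x,y)


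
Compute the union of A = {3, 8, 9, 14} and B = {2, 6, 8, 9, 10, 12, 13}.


A = {3, 8, 9, 14}
B = {2, 6, 8, 9, 10, 12, 13}
Operation: union
All elements combined: 2, 3, 6, 8, 9, 10, 12, 13, 14

{2, 3, 6, 8, 9, 10, 12, 13, 14}


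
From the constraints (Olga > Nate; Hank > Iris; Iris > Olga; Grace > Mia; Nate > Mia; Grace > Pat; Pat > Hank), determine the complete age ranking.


Constraints: Olga > Nate; Hank > Iris; Iris > Olga; Grace > Mia; Nate > Mia; Grace > Pat; Pat > Hank
Method: at each step, the next-highest is the one remaining person who never appears on the smaller side of a constraint between remaining people.
  Step 1: remaining {Grace, Nate, Hank, Iris, Mia, Olga, Pat}; on the smaller side: {Nate, Hank, Iris, Mia, Olga, Pat} → Grace is next (Grace > Mia; Grace > Pat).
  Step 2: remaining {Nate, Hank, Iris, Mia, Olga, Pat}; on the smaller side: {Nate, Hank, Iris, Mia, Olga} → Pat is next (Pat > Hank).
  Step 3: remaining {Nate, Hank, Iris, Mia, Olga}; on the smaller side: {Nate, Iris, Mia, Olga} → Hank is next (Hank > Iris).
  Step 4: remaining {Nate, Iris, Mia, Olga}; on the smaller side: {Nate, Mia, Olga} → Iris is next (Iris > Olga).
  Step 5: remaining {Nate, Mia, Olga}; on the smaller side: {Nate, Mia} → Olga is next (Olga > Nate).
  Step 6: remaining {Nate, Mia}; on the smaller side: {Mia} → Nate is next (Nate > Mia).
  Step 7: only Mia remains → lowest.
Final ranking (highest to lowest):

Grace > Pat > Hank > Iris > Olga > Nate > Mia


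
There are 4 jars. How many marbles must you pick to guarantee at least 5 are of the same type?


Pigeonhole: to guarantee k in one of n categories, need (k-1)×n + 1.
k = 5, n = 4
Minimum = (5-1) × 4 + 1 = 4 × 4 + 1

17


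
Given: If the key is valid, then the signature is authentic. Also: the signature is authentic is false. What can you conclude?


Modus tollens: P → Q, ¬Q ⊢ ¬P
P: the key is valid
Q: the signature is authentic
We have P → Q and Q is false.
By modus tollens, P must be false.

It is not the case that the key is valid


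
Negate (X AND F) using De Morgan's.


De Morgan's law: ¬(P ∧ Q) ≡ ¬P ∨ ¬Q
¬(X ∧ F) = ¬X ∨ ¬F

¬X ∨ ¬F


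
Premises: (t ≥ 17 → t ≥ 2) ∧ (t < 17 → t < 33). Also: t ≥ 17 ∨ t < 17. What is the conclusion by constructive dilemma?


Constructive dilemma: (P → Q) ∧ (R → S), P ∨ R ⊢ Q ∨ S
Premise 1: t ≥ 17 → t ≥ 2
Premise 2: t < 17 → t < 33
Premise 3: t ≥ 17 ∨ t < 17
Case 1: Assuming t ≥ 17, then by Premise 1, t ≥ 2.
Case 2: Assuming t < 17, then by Premise 2, t < 33.
Since one of t ≥ 17 or t < 17 must hold, we get t ≥ 2 or t < 33.

t ≥ 2 or t < 33.


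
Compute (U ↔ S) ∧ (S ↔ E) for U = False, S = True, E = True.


U = False, S = True, E = True
Step 1: U ↔ S is true when U and S have the same value. Result: False
Step 2: S ↔ E is true when S and E have the same value. Result: True
Step 3: False ∧ True = False

False


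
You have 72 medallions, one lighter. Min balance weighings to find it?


Each weighing has 3 outcomes (left heavy / balance / right heavy), so k weighings distinguish at most 3^k cases; splitting into three near-equal groups achieves this.
Need 3^k ≥ 72: 3^3 = 27 < 72 ≤ 3^4 = 81
k = ⌈log₃(72)⌉ = 4

4


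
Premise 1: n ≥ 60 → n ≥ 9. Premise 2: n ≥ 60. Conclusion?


Modus ponens: P → Q, P ⊢ Q
P: n ≥ 60
Q: n ≥ 9
We have P → Q and P is true.
By modus ponens, Q must be true.

n ≥ 9


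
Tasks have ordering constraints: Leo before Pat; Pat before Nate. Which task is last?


Constraints: Leo before Pat; Pat before Nate
The last task can have nothing scheduled after it, so it must never appear on the left of a 'before'.
Tasks appearing before some other task: Leo, Pat.
The only task not in that list is Nate → it is last.

Nate


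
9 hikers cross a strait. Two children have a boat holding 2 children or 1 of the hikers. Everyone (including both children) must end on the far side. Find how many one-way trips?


Per crossing of one of the hikers: children→, one←, one of the hikers→, one← = 4 trips
9 × 4 = 36, + 1 final children→ = 37
Minimum trips = 37

37


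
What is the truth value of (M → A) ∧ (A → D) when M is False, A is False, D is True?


M = False, A = False, D = True
Step 1: M → A is false only when M=True and A=False. Result: True
Step 2: A → D is false only when A=True and D=False. Result: True
Step 3: True ∧ True = True

True


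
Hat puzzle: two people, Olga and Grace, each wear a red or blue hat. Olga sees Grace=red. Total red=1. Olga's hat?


Total red = 1, Grace = red
Red accounted for: 1
Remaining for Olga: 0
Olga's hat is blue.

blue


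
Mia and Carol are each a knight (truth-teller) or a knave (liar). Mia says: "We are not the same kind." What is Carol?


Mia says: "We are not the same kind."
Case 1: Mia is a Knight (truth-teller)
  Statement is true → they ARE different → Carol is a Knave
Case 2: Mia is a Knave (liar)
  Statement is false → they are NOT different → Carol is a Knave
In both cases, Carol is a Knave.

Knave


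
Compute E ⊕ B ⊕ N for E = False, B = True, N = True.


E = False, B = True, N = True
Step 1: E ⊕ B = False XOR True = True
Step 2: True ⊕ N = True XOR True = False
XOR is true when an odd number of operands are true.

False


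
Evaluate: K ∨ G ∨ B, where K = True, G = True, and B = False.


K = True, G = True, B = False
Step 1: K ∨ G = True OR True = True
Step 2: True ∨ B = True OR False = True
OR is true when at least one operand is true.

True


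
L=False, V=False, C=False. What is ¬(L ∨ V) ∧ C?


L = False, V = False, C = False
Expression: ¬(L ∨ V) ∧ C
Step 1: L ∨ V = False OR False = False
Step 2: ¬(L ∨ V) = NOT False = True
Step 3: (True) ∧ C = True AND False = False

False


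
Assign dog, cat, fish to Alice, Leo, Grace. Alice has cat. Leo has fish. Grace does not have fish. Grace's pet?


From clues:
  Alice → cat
  Leo → fish
By elimination, Grace gets the remaining.

dog


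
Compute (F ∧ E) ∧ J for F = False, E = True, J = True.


F = False, E = True, J = True
Step 1: F ∧ E = False AND True = False
Step 2: False ∧ J = False AND True = False
AND is true only when ALL operands are true.

False


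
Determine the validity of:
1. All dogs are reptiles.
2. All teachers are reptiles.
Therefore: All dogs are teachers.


Premise 1: All dogs are reptiles.
Premise 2: All teachers are reptiles.
Conclusion: All dogs are teachers.
Fallacy: undistributed middle. reptiles is predicate in both.
Counterexample: dogs and teachers could be disjoint subsets of reptiles.

Invalid


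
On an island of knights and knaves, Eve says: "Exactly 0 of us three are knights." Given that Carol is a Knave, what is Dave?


Eve claims exactly 0 knights among Eve, Carol, Dave.
Given: Carol is a Knave.

Case 1: Eve is a Knight (tells truth)
  Then exactly 0 of the three are knights.
  Counting Eve, Carol: 1 knight(s) so far. Need -1 more → impossible.
Case 2: Eve is a Knave (lies)
  Then the count is NOT 0.
  If Dave = Knave, count = 0 = 0 → claim would be true, contradicts lie.
  If Dave = Knight, count = 1 ≠ 0 → lie confirmed ✓

Dave is a Knight.

Knight


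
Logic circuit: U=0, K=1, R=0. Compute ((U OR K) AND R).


U OR K = 0|1 = 1
1 AND 0 = 0

0


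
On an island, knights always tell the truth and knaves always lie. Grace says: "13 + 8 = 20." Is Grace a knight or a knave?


Statement: "13 + 8 = 20."
Actual: 13 + 8 = 21
Claimed: 20
Statement is FALSE → Grace lies → Knave

Knave


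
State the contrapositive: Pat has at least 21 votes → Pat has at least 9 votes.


Original: If Pat has at least 21 votes, then Pat has at least 9 votes
Contrapositive: If ¬Q, then ¬P
Negate Q: not (Pat has at least 9 votes)
Negate P: not (Pat has at least 21 votes)

If not (Pat has at least 9 votes), then not (Pat has at least 21 votes).


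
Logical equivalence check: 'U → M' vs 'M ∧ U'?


Expression 1: U → M
Expression 2: M ∧ U
Truth table (U M | Expr1 Expr2):
  T T |   T     T
  T F |   F     F
  F T |   T     F   ← differ
  F F |   T     F   ← differ
Counterexample: U=F, M=T gives Expr1 = T but Expr2 = F, so the expressions are NOT logically equivalent.

No


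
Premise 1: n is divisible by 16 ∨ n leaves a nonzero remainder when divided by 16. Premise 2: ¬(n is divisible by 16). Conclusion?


Disjunctive syllogism: P ∨ Q, ¬P ⊢ Q
Disjunction: n is divisible by 16 ∨ n leaves a nonzero remainder when divided by 16
We know it is not the case that n is divisible by 16.
By disjunctive syllogism, the other disjunct must be true.

n leaves a nonzero remainder when divided by 16


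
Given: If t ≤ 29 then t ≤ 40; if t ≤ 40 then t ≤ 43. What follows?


Hypothetical syllogism: P → Q, Q → R ⊢ P → R
Premise 1: t ≤ 29 → t ≤ 40
Premise 2: t ≤ 40 → t ≤ 43
Chain the implications: the middle term (t ≤ 40) links the two.
Conclusion: If t ≤ 29, then t ≤ 43.

If t ≤ 29, then t ≤ 43.


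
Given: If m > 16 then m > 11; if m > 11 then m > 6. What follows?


Hypothetical syllogism: P → Q, Q → R ⊢ P → R
Premise 1: m > 16 → m > 11
Premise 2: m > 11 → m > 6
Chain the implications: the middle term (m > 11) links the two.
Conclusion: If m > 16, then m > 6.

If m > 16, then m > 6.


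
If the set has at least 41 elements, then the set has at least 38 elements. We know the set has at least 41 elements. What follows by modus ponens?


Modus ponens: P → Q, P ⊢ Q
P: the set has at least 41 elements
Q: the set has at least 38 elements
We have P → Q and P is true.
By modus ponens, Q must be true.

The set has at least 38 elements


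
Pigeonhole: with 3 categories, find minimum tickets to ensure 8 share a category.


Pigeonhole: to guarantee k in one of n categories, need (k-1)×n + 1.
k = 8, n = 3
Minimum = (8-1) × 3 + 1 = 7 × 3 + 1

22


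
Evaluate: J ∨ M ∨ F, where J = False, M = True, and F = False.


J = False, M = True, F = False
Step 1: J ∨ M = False OR True = True
Step 2: True ∨ F = True OR False = True
OR is true when at least one operand is true.

True


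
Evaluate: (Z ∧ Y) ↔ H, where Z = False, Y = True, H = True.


Z = False, Y = True, H = True
Step 1: Z ∧ Y = False AND True = False
Step 2: (False) ↔ H: true when both sides have same truth value.
Result: False ↔ True = False

False


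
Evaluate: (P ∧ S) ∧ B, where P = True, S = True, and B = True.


P = True, S = True, B = True
Step 1: P ∧ S = True AND True = True
Step 2: True ∧ B = True AND True = True
AND is true only when ALL operands are true.

True


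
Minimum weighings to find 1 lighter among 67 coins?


Each weighing has 3 outcomes (left heavy / balance / right heavy), so k weighings distinguish at most 3^k cases; splitting into three near-equal groups achieves this.
Need 3^k ≥ 67: 3^3 = 27 < 67 ≤ 3^4 = 81
k = ⌈log₃(67)⌉ = 4

4


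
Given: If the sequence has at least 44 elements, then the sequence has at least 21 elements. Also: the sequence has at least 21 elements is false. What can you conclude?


Modus tollens: P → Q, ¬Q ⊢ ¬P
P: the sequence has at least 44 elements
Q: the sequence has at least 21 elements
We have P → Q and Q is false.
By modus tollens, P must be false.

It is not the case that the sequence has at least 44 elements


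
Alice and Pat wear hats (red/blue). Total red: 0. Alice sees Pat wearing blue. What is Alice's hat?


Total red = 0, Pat = blue
Red accounted for: 0
Remaining for Alice: 0
Alice's hat is blue.

blue


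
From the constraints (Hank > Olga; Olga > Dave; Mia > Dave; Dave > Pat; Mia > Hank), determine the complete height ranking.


Constraints: Hank > Olga; Olga > Dave; Mia > Dave; Dave > Pat; Mia > Hank
Method: at each step, the next-highest is the one remaining person who never appears on the smaller side of a constraint between remaining people.
  Step 1: remaining {Pat, Olga, Mia, Hank, Dave}; on the smaller side: {Pat, Olga, Hank, Dave} → Mia is next (Mia > Dave; Mia > Hank).
  Step 2: remaining {Pat, Olga, Hank, Dave}; on the smaller side: {Pat, Olga, Dave} → Hank is next (Hank > Olga).
  Step 3: remaining {Pat, Olga, Dave}; on the smaller side: {Pat, Dave} → Olga is next (Olga > Dave).
  Step 4: remaining {Pat, Dave}; on the smaller side: {Pat} → Dave is next (Dave > Pat).
  Step 5: only Pat remains → lowest.
Final ranking (highest to lowest):

Mia > Hank > Olga > Dave > Pat


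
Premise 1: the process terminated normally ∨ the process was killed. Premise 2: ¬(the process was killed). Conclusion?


Disjunctive syllogism: P ∨ Q, ¬P ⊢ Q
Disjunction: the process terminated normally ∨ the process was killed
We know it is not the case that the process was killed.
By disjunctive syllogism, the other disjunct must be true.

The process terminated normally


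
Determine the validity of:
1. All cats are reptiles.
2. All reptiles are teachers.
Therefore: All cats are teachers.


Premise 1: All cats are reptiles.
Premise 2: All reptiles are teachers.
Conclusion: All cats are teachers.
Barbara syllogism (AAA-1): All A are B, All B are C → All A are C.
Middle term (reptiles) distributed in premise 2.

Valid


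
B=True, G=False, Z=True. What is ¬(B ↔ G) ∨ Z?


B = True, G = False, Z = True
Expression: ¬(B ↔ G) ∨ Z
Step 1: B ↔ G = (True iff False) = False
Step 2: ¬(B ↔ G) = NOT False = True
Step 3: (True) ∨ Z = True OR True = True

True


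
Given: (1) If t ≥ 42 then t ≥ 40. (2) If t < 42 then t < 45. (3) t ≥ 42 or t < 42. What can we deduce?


Constructive dilemma: (P → Q) ∧ (R → S), P ∨ R ⊢ Q ∨ S
Premise 1: t ≥ 42 → t ≥ 40
Premise 2: t < 42 → t < 45
Premise 3: t ≥ 42 ∨ t < 42
Case 1: Assuming t ≥ 42, then by Premise 1, t ≥ 40.
Case 2: Assuming t < 42, then by Premise 2, t < 45.
Since one of t ≥ 42 or t < 42 must hold, we get t ≥ 40 or t < 45.

t ≥ 40 or t < 45.


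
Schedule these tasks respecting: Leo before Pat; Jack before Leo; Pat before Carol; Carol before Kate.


Constraints: Leo before Pat; Jack before Leo; Pat before Carol; Carol before Kate
Method: repeatedly schedule the remaining task that has no remaining task required before it.
  Step 1: remaining {Leo, Jack, Kate, Pat, Carol}; every task except Jack still has a predecessor pending → schedule Jack.
  Step 2: remaining {Leo, Kate, Pat, Carol}; every task except Leo still has a predecessor pending → schedule Leo.
  Step 3: remaining {Kate, Pat, Carol}; every task except Pat still has a predecessor pending → schedule Pat.
  Step 4: remaining {Kate, Carol}; every task except Carol still has a predecessor pending → schedule Carol.
  Step 5: only Kate remains → schedule Kate.
Resulting order:

Jack → Leo → Pat → Carol → Kate


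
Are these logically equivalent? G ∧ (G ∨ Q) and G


Expression 1: G ∧ (G ∨ Q)
Expression 2: G
Truth table (G Q | Expr1 Expr2):
  T T |   T     T
  T F |   T     T
  F T |   F     F
  F F |   F     F
All 4 rows agree, so the expressions are logically equivalent.

Yes


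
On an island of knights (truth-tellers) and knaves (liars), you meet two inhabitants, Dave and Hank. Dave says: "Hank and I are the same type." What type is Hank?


Dave says: "Hank and I are the same type."
Case 1: Dave is a Knight (truth-teller)
  Statement is true → they ARE the same → Hank is also a Knight
Case 2: Dave is a Knave (liar)
  Statement is false → they are NOT the same → Hank is a Knight
In both cases, Hank is a Knight.

Knight


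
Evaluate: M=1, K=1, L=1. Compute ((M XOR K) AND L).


M XOR K = 1^1 = 0
0 AND 1 = 0

0


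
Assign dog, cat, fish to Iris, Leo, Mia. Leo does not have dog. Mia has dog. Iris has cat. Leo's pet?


From clues:
  Mia → dog
  Iris → cat
By elimination, Leo gets the remaining.

fish


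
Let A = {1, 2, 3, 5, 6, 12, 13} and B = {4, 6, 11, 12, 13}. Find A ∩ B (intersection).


A = {1, 2, 3, 5, 6, 12, 13}
B = {4, 6, 11, 12, 13}
Operation: intersection
Elements in both: 6, 12, 13

{6, 12, 13}


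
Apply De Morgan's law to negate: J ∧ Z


De Morgan's law: ¬(P ∧ Q) ≡ ¬P ∨ ¬Q
¬(J ∧ Z) = ¬J ∨ ¬Z

¬J ∨ ¬Z


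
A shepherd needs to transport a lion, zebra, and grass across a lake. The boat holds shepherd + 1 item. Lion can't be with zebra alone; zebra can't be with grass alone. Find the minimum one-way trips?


1. shepherd+zebra → 2. shepherd ← 3. shepherd+lion → 4. shepherd+zebra ← 5. shepherd+grass → 6. shepherd ← 7. shepherd+zebra →
Minimum trips = 7

7


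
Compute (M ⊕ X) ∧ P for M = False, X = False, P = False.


M = False, X = False, P = False
Step 1: M ⊕ X = False XOR False = False
Step 2: False ∧ P = False AND False = False
XOR true when exactly one of M,X is true; then AND with P.

False


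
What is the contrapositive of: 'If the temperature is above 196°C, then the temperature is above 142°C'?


Original: If the temperature is above 196°C, then the temperature is above 142°C
Contrapositive: If ¬Q, then ¬P
Negate Q: not (the temperature is above 142°C)
Negate P: not (the temperature is above 196°C)

If not (the temperature is above 142°C), then not (the temperature is above 196°C).


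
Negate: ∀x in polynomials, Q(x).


Original: ∀x Q(x)
Rule: ¬∀→∃, ¬∃→∀, negate predicate.
Negation: ∃x ¬Q(x)

∃x ¬Q(x)


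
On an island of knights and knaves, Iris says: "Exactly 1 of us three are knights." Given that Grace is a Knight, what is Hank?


Iris claims exactly 1 knights among Iris, Grace, Hank.
Given: Grace is a Knight.

Case 1: Iris is a Knight (tells truth)
  Then exactly 1 of the three are knights.
  Counting Iris, Grace: 2 knight(s) so far. Need -1 more → impossible.
Case 2: Iris is a Knave (lies)
  Then the count is NOT 1.
  If Hank = Knave, count = 1 = 1 → claim would be true, contradicts lie.
  If Hank = Knight, count = 2 ≠ 1 → lie confirmed ✓

Hank is a Knight.

Knight


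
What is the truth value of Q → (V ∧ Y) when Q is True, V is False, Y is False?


Q = True, V = False, Y = False
Step 1: V ∧ Y = False AND False = False
Step 2: Q → (False): false only when Q=True and consequent=False.
Result: False

False


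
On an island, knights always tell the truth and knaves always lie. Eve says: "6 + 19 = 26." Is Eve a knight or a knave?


Statement: "6 + 19 = 26."
Actual: 6 + 19 = 25
Claimed: 26
Statement is FALSE → Eve lies → Knave

Knave


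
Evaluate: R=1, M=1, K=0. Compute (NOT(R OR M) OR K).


R OR M = 1
NOT(1) = 0
0 OR 0 = 0

0


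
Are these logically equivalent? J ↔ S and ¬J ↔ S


Expression 1: J ↔ S
Expression 2: ¬J ↔ S
Truth table (J S | Expr1 Expr2):
  T T |   T     F   ← differ
  T F |   F     T   ← differ
  F T |   F     T   ← differ
  F F |   T     F   ← differ
Counterexample: J=T, S=T gives Expr1 = T but Expr2 = F, so the expressions are NOT logically equivalent.

No


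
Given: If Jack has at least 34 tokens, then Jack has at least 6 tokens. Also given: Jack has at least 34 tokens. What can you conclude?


Modus ponens: P → Q, P ⊢ Q
P: Jack has at least 34 tokens
Q: Jack has at least 6 tokens
We have P → Q and P is true.
By modus ponens, Q must be true.

Jack has at least 6 tokens


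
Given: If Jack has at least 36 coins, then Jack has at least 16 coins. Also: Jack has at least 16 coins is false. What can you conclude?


Modus tollens: P → Q, ¬Q ⊢ ¬P
P: Jack has at least 36 coins
Q: Jack has at least 16 coins
We have P → Q and Q is false.
By modus tollens, P must be false.

It is not the case that Jack has at least 36 coins


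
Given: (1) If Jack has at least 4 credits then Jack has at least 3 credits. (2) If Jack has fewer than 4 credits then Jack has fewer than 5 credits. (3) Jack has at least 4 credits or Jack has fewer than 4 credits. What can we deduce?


Constructive dilemma: (P → Q) ∧ (R → S), P ∨ R ⊢ Q ∨ S
Premise 1: Jack has at least 4 credits → Jack has at least 3 credits
Premise 2: Jack has fewer than 4 credits → Jack has fewer than 5 credits
Premise 3: Jack has at least 4 credits ∨ Jack has fewer than 4 credits
Case 1: Assuming Jack has at least 4 credits, then by Premise 1, Jack has at least 3 credits.
Case 2: Assuming Jack has fewer than 4 credits, then by Premise 2, Jack has fewer than 5 credits.
Since one of Jack has at least 4 credits or Jack has fewer than 4 credits must hold, we get Jack has at least 3 credits or Jack has fewer than 5 credits.

Jack has at least 3 credits or Jack has fewer than 5 credits.


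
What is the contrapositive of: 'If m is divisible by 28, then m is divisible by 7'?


Original: If m is divisible by 28, then m is divisible by 7
Contrapositive: If ¬Q, then ¬P
Negate Q: not (m is divisible by 7)
Negate P: not (m is divisible by 28)

If not (m is divisible by 7), then not (m is divisible by 28).


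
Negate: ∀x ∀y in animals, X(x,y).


Original: ∀x ∀y X(x,y)
Rule: ¬∀→∃, ¬∃→∀, negate predicate.
Negation: ∃x ∃y ¬X(x,y)

∃x ∃y ¬X(x,y)


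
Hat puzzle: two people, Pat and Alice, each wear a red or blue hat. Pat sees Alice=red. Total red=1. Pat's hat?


Total red = 1, Alice = red
Red accounted for: 1
Remaining for Pat: 0
Pat's hat is blue.

blue


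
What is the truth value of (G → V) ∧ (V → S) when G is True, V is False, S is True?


G = True, V = False, S = True
Step 1: G → V is false only when G=True and V=False. Result: False
Step 2: V → S is false only when V=True and S=False. Result: True
Step 3: False ∧ True = False

False


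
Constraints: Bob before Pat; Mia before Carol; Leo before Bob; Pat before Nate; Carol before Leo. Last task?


Constraints: Bob before Pat; Mia before Carol; Leo before Bob; Pat before Nate; Carol before Leo
The last task can have nothing scheduled after it, so it must never appear on the left of a 'before'.
Tasks appearing before some other task: Bob, Mia, Leo, Pat, Carol.
The only task not in that list is Nate → it is last.

Nate


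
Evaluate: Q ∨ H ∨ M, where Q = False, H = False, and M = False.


Q = False, H = False, M = False
Step 1: Q ∨ H = False OR False = False
Step 2: False ∨ M = False OR False = False
OR is true when at least one operand is true.

False


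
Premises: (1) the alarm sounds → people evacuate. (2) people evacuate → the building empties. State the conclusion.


Hypothetical syllogism: P → Q, Q → R ⊢ P → R
Premise 1: the alarm sounds → people evacuate
Premise 2: people evacuate → the building empties
Chain the implications: the middle term (people evacuate) links the two.
Conclusion: If the alarm sounds, then the building empties.

If the alarm sounds, then the building empties.


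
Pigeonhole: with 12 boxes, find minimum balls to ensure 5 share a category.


Pigeonhole: to guarantee k in one of n categories, need (k-1)×n + 1.
k = 5, n = 12
Minimum = (5-1) × 12 + 1 = 4 × 12 + 1

49


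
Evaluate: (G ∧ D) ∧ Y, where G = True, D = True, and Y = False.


G = True, D = True, Y = False
Step 1: G ∧ D = True AND True = True
Step 2: True ∧ Y = True AND False = False
AND is true only when ALL operands are true.

False


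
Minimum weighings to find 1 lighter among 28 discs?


Each weighing has 3 outcomes (left heavy / balance / right heavy), so k weighings distinguish at most 3^k cases; splitting into three near-equal groups achieves this.
Need 3^k ≥ 28: 3^3 = 27 < 28 ≤ 3^4 = 81
k = ⌈log₃(28)⌉ = 4

4


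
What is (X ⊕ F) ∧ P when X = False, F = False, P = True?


X = False, F = False, P = True
Step 1: X ⊕ F = False XOR False = False
Step 2: False ∧ P = False AND True = False
XOR true when exactly one of X,F is true; then AND with P.

False


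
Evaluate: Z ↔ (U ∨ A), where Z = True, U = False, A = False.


Z = True, U = False, A = False
Step 1: U ∨ A = False OR False = False
Step 2: Z ↔ (False): true when both sides have same truth value.
Result: True ↔ False = False

False


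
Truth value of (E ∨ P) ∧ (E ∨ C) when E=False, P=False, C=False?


E = False, P = False, C = False
Expression: (E ∨ P) ∧ (E ∨ C)
Step 1: E ∨ P = False OR False = False
Step 2: E ∨ C = False OR False = False
Step 3: (False) ∧ (False) = False AND False = False

False


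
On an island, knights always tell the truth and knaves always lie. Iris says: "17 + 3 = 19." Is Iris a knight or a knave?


Statement: "17 + 3 = 19."
Actual: 17 + 3 = 20
Claimed: 19
Statement is FALSE → Iris lies → Knave

Knave


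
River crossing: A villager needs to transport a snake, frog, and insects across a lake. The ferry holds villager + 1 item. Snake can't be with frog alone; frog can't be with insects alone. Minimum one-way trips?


1. villager+frog → 2. villager ← 3. villager+snake → 4. villager+frog ← 5. villager+insects → 6. villager ← 7. villager+frog →
Minimum trips = 7

7


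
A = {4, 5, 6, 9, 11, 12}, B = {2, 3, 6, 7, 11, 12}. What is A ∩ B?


A = {4, 5, 6, 9, 11, 12}
B = {2, 3, 6, 7, 11, 12}
Operation: intersection
Elements in both: 6, 11, 12

{6, 11, 12}


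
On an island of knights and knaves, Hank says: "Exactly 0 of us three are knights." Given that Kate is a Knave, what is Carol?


Hank claims exactly 0 knights among Hank, Kate, Carol.
Given: Kate is a Knave.

Case 1: Hank is a Knight (tells truth)
  Then exactly 0 of the three are knights.
  Counting Hank, Kate: 1 knight(s) so far. Need -1 more → impossible.
Case 2: Hank is a Knave (lies)
  Then the count is NOT 0.
  If Carol = Knave, count = 0 = 0 → claim would be true, contradicts lie.
  If Carol = Knight, count = 1 ≠ 0 → lie confirmed ✓

Carol is a Knight.

Knight


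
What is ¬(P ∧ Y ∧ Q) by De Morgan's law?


De Morgan's law: ¬(P ∧ Q ∧ R) ≡ ¬P ∨ ¬Q ∨ ¬R
¬(P ∧ Y ∧ Q) = ¬P ∨ ¬Y ∨ ¬Q

¬P ∨ ¬Y ∨ ¬Q


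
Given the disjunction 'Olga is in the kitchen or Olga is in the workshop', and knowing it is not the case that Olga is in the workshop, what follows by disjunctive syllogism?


Disjunctive syllogism: P ∨ Q, ¬P ⊢ Q
Disjunction: Olga is in the kitchen ∨ Olga is in the workshop
We know it is not the case that Olga is in the workshop.
By disjunctive syllogism, the other disjunct must be true.

Olga is in the kitchen


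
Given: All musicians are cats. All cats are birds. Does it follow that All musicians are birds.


Premise 1: All musicians are cats.
Premise 2: All cats are birds.
Conclusion: All musicians are birds.
Barbara syllogism (AAA-1): All A are B, All B are C → All A are C.
Middle term (cats) distributed in premise 2.

Valid


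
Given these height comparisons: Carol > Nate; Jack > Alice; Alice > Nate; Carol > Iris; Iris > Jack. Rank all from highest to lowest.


Constraints: Carol > Nate; Jack > Alice; Alice > Nate; Carol > Iris; Iris > Jack
Method: at each step, the next-highest is the one remaining person who never appears on the smaller side of a constraint between remaining people.
  Step 1: remaining {Carol, Jack, Nate, Alice, Iris}; on the smaller side: {Jack, Nate, Alice, Iris} → Carol is next (Carol > Nate; Carol > Iris).
  Step 2: remaining {Jack, Nate, Alice, Iris}; on the smaller side: {Jack, Nate, Alice} → Iris is next (Iris > Jack).
  Step 3: remaining {Jack, Nate, Alice}; on the smaller side: {Nate, Alice} → Jack is next (Jack > Alice).
  Step 4: remaining {Nate, Alice}; on the smaller side: {Nate} → Alice is next (Alice > Nate).
  Step 5: only Nate remains → lowest.
Final ranking (highest to lowest):

Carol > Iris > Jack > Alice > Nate


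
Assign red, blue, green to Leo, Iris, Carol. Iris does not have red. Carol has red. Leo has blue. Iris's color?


From clues:
  Carol → red
  Leo → blue
By elimination, Iris gets the remaining.

green


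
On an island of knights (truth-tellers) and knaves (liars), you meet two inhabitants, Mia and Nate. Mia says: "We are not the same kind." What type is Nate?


Mia says: "We are not the same kind."
Case 1: Mia is a Knight (truth-teller)
  Statement is true → they ARE different → Nate is a Knave
Case 2: Mia is a Knave (liar)
  Statement is false → they are NOT different → Nate is a Knave
In both cases, Nate is a Knave.

Knave


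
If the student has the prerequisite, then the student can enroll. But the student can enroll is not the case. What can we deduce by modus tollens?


Modus tollens: P → Q, ¬Q ⊢ ¬P
P: the student has the prerequisite
Q: the student can enroll
We have P → Q and Q is false.
By modus tollens, P must be false.

It is not the case that the student has the prerequisite


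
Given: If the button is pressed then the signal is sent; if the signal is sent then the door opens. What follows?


Hypothetical syllogism: P → Q, Q → R ⊢ P → R
Premise 1: the button is pressed → the signal is sent
Premise 2: the signal is sent → the door opens
Chain the implications: the middle term (the signal is sent) links the two.
Conclusion: If the button is pressed, then the door opens.

If the button is pressed, then the door opens.


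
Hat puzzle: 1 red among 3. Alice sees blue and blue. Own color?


Total red = 1, seen red = 0
Own red = 1 - 0 = 1
Alice's hat is red.

red


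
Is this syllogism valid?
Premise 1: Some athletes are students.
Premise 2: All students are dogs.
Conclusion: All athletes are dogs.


Premise 1: Some athletes are students.
Premise 2: All students are dogs.
Conclusion: All athletes are dogs.
Fallacy: illicit minor. The minor term (athletes) is distributed in the conclusion ('All athletes ...') but undistributed in its premise ('Some athletes are students' doesn't cover all athletes).
Only 'Some athletes are dogs' follows, not 'All'.

Invalid


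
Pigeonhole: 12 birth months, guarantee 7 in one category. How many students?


Pigeonhole: to guarantee k in one of n categories, need (k-1)×n + 1.
k = 7, n = 12
Minimum = (7-1) × 12 + 1 = 6 × 12 + 1

73


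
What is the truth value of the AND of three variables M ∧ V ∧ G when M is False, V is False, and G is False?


M = False, V = False, G = False
Step 1: M ∧ V = False AND False = False
Step 2: (False) ∧ G = (False) AND False = False
AND is true only when ALL operands are true.

False


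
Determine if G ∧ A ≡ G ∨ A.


Expression 1: G ∧ A
Expression 2: G ∨ A
Truth table (G A | Expr1 Expr2):
  T T |   T     T
  T F |   F     T   ← differ
  F T |   F     T   ← differ
  F F |   F     F
Counterexample: G=T, A=F gives Expr1 = F but Expr2 = T, so the expressions are NOT logically equivalent.

No


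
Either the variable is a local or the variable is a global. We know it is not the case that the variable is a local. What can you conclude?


Disjunctive syllogism: P ∨ Q, ¬P ⊢ Q
Disjunction: the variable is a local ∨ the variable is a global
We know it is not the case that the variable is a local.
By disjunctive syllogism, the other disjunct must be true.

The variable is a global


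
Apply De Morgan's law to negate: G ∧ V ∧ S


De Morgan's law: ¬(P ∧ Q ∧ R) ≡ ¬P ∨ ¬Q ∨ ¬R
¬(G ∧ V ∧ S) = ¬G ∨ ¬V ∨ ¬S

¬G ∨ ¬V ∨ ¬S


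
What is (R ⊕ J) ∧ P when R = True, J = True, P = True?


R = True, J = True, P = True
Step 1: R ⊕ J = True XOR True = False
Step 2: False ∧ P = False AND True = False
XOR true when exactly one of R,J is true; then AND with P.

False


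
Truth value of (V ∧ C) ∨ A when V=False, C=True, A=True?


V = False, C = True, A = True
Expression: (V ∧ C) ∨ A
Step 1: V ∧ C = False AND True = False
Step 2: (False) ∨ A = False OR True = True

True


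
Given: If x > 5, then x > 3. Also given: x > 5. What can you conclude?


Modus ponens: P → Q, P ⊢ Q
P: x > 5
Q: x > 3
We have P → Q and P is true.
By modus ponens, Q must be true.

x > 3


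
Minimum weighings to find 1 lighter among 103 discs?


Each weighing has 3 outcomes (left heavy / balance / right heavy), so k weighings distinguish at most 3^k cases; splitting into three near-equal groups achieves this.
Need 3^k ≥ 103: 3^4 = 81 < 103 ≤ 3^5 = 243
k = ⌈log₃(103)⌉ = 5

5


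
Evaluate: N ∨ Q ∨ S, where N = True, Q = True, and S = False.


N = True, Q = True, S = False
Step 1: N ∨ Q = True OR True = True
Step 2: True ∨ S = True OR False = True
OR is true when at least one operand is true.

True


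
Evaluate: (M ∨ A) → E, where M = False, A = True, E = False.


M = False, A = True, E = False
Step 1: M ∨ A = False OR True = True
Step 2: (True) → E: false only when antecedent=True and E=False.
Result: False

False


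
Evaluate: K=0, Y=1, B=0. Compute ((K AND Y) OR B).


K AND Y = 0&1 = 0
0 OR 0 = 0

0


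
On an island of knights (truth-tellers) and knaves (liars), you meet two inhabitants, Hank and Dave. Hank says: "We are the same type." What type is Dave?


Hank says: "We are the same type."
Case 1: Hank is a Knight (truth-teller)
  Statement is true → they ARE the same → Dave is also a Knight
Case 2: Hank is a Knave (liar)
  Statement is false → they are NOT the same → Dave is a Knight
In both cases, Dave is a Knight.

Knight


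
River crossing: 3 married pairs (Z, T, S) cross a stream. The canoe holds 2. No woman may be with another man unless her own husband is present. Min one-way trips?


Label couples Z, T, S (H = husband, W = wife).
Counting alone: 6 people, the canoe carries 2 and someone must bring it back, so each round trip nets at most +1 on the far side until the last crossing → at least 9 trips. The jealousy constraint makes 9 impossible; the shortest valid schedule has 11:
1. WZ+WT →  (far: WZ,WT; near: HZ,HT,HS,WS)
2. WZ ←       (far: WT; near: HZ,HT,HS,WZ,WS)
3. WZ+WS →  (far: WZ,WT,WS; near: HZ,HT,HS)
4. WZ ←       (far: WT,WS; near: HZ,HT,HS,WZ)
5. HT+HS →  (far: HT,WT,HS,WS; near: HZ,WZ)
6. HT+WT ←  (far: HS,WS; near: HZ,WZ,HT,WT)
7. HZ+HT →  (far: HZ,HT,HS,WS; near: WZ,WT)
8. WS ←       (far: HZ,HT,HS; near: WZ,WT,WS)
9. WZ+WT →  (far: HZ,WZ,HT,WT,HS; near: WS)
10. HS ←      (far: HZ,WZ,HT,WT; near: HS,WS)
11. HS+WS → (far: all six; near: empty)
In every state each wife is either with her husband or with no other man.
Minimum trips = 11

11


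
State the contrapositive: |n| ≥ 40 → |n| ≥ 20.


Original: If |n| ≥ 40, then |n| ≥ 20
Contrapositive: If ¬Q, then ¬P
Negate Q: not (|n| ≥ 20)
Negate P: not (|n| ≥ 40)

If not (|n| ≥ 20), then not (|n| ≥ 40).


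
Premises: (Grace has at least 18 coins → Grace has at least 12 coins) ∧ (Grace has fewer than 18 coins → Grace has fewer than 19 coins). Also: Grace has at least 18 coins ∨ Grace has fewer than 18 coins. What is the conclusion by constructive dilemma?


Constructive dilemma: (P → Q) ∧ (R → S), P ∨ R ⊢ Q ∨ S
Premise 1: Grace has at least 18 coins → Grace has at least 12 coins
Premise 2: Grace has fewer than 18 coins → Grace has fewer than 19 coins
Premise 3: Grace has at least 18 coins ∨ Grace has fewer than 18 coins
Case 1: Assuming Grace has at least 18 coins, then by Premise 1, Grace has at least 12 coins.
Case 2: Assuming Grace has fewer than 18 coins, then by Premise 2, Grace has fewer than 19 coins.
Since one of Grace has at least 18 coins or Grace has fewer than 18 coins must hold, we get Grace has at least 12 coins or Grace has fewer than 19 coins.

Grace has at least 12 coins or Grace has fewer than 19 coins.
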